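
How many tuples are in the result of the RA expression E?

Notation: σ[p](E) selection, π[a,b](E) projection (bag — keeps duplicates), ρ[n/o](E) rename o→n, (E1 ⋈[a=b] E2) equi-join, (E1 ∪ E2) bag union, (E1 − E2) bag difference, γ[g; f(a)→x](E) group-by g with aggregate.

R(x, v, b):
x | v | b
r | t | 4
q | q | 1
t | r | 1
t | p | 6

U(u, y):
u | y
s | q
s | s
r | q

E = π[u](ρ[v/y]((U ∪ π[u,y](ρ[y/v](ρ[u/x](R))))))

Per-node cardinality:
  U → 3
  R → 4
  ρ[u/x](R) → 4
  ρ[y/v](ρ[u/x](R)) → 4
  π[u,y](ρ[y/v](ρ[u/x](R))) → 4
  (U ∪ π[u,y](ρ[y/v](ρ[u/x](R)))) → 7
  ρ[v/y]((U ∪ π[u,y](ρ[y/v](ρ[u/x](R))))) → 7
  π[u](ρ[v/y]((U ∪ π[u,y](ρ[y/v](ρ[u/x](R)))))) → 7

|E| = 7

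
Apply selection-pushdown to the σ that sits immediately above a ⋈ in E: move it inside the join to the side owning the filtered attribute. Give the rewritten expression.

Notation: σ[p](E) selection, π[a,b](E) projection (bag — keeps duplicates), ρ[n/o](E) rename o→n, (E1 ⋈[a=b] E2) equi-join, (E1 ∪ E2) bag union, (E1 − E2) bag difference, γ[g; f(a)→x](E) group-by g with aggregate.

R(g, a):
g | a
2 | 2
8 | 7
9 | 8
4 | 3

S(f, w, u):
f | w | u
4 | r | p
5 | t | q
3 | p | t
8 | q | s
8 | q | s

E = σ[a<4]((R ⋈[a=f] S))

σ filters on a, owned by the left side.
E' = (σ[a<4](R) ⋈[a=f] S)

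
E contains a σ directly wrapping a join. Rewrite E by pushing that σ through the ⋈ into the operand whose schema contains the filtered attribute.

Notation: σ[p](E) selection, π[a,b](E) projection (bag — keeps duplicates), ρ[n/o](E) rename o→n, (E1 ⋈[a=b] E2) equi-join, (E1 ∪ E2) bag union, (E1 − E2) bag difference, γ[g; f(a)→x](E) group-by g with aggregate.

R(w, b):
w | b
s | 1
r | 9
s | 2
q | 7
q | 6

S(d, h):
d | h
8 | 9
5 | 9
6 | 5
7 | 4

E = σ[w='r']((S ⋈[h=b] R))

σ filters on w, owned by the right side.
E' = (S ⋈[h=b] σ[w='r'](R))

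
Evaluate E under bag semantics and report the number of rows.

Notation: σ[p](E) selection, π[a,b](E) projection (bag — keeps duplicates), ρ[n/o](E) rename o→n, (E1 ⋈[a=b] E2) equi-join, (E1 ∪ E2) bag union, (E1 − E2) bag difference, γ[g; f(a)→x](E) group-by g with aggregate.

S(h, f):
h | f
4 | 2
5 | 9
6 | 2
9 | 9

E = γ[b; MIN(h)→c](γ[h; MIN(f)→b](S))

Subexpression sizes:
  S → 4
  γ[h; MIN(f)→b](S) → 4
  γ[b; MIN(h)→c](γ[h; MIN(f)→b](S)) → 2

|E| = 2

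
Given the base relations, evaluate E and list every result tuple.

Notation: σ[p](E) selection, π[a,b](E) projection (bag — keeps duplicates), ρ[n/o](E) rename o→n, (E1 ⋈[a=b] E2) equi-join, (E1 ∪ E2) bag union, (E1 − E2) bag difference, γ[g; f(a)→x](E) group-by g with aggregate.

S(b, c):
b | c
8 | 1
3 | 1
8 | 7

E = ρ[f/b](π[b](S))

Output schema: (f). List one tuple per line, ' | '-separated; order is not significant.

Subexpression sizes:
  S → 3
  π[b](S) → 3
  ρ[f/b](π[b](S)) → 3

== RESULT ==
f
3
8
8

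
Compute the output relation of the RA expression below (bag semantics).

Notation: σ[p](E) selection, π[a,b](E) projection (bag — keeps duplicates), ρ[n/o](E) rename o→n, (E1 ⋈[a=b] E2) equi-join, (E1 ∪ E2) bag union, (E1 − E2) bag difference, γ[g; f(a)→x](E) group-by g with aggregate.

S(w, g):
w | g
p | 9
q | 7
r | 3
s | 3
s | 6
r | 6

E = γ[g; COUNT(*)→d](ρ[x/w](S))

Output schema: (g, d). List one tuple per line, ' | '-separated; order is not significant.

Subexpression sizes:
  S → 6
  ρ[x/w](S) → 6
  γ[g; COUNT(*)→d](ρ[x/w](S)) → 4

== RESULT ==
g | d
3 | 2
6 | 2
7 | 1
9 | 1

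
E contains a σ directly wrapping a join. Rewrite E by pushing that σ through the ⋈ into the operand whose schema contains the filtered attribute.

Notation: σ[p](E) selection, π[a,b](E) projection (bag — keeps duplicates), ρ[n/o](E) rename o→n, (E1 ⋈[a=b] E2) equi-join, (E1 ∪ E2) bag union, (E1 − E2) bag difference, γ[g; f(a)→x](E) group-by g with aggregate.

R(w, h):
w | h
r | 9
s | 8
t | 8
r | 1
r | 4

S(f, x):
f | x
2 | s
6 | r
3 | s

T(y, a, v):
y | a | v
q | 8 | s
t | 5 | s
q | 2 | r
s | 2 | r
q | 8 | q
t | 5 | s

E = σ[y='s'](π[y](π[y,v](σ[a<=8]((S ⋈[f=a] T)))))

σ filters on a, owned by the right side.
E' = σ[y='s'](π[y](π[y,v]((S ⋈[f=a] σ[a<=8](T)))))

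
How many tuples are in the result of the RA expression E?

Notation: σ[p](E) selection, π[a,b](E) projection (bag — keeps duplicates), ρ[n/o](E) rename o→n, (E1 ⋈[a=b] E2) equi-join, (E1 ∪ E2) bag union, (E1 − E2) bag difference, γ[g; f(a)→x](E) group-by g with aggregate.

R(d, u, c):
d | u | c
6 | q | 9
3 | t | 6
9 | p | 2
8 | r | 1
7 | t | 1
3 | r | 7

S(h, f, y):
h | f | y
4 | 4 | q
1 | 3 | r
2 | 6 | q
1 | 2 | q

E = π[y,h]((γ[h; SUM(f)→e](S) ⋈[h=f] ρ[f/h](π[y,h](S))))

Per-node cardinality:
  S → 4
  γ[h; SUM(f)→e](S) → 3
  S → 4
  π[y,h](S) → 4
  ρ[f/h](π[y,h](S)) → 4
  (γ[h; SUM(f)→e](S) ⋈[h=f] ρ[f/h](π[y,h](S))) → 4
  π[y,h]((γ[h; SUM(f)→e](S) ⋈[h=f] ρ[f/h](π[y,h](S)))) → 4

|E| = 4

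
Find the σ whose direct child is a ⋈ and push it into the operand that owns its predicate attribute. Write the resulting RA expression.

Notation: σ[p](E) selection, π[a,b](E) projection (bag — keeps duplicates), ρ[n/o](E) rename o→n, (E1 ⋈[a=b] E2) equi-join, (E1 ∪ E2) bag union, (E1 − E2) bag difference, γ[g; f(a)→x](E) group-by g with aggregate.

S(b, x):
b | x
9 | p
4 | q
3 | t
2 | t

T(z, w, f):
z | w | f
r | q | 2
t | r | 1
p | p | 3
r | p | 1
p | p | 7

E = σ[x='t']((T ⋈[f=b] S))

σ filters on x, owned by the right side.
E' = (T ⋈[f=b] σ[x='t'](S))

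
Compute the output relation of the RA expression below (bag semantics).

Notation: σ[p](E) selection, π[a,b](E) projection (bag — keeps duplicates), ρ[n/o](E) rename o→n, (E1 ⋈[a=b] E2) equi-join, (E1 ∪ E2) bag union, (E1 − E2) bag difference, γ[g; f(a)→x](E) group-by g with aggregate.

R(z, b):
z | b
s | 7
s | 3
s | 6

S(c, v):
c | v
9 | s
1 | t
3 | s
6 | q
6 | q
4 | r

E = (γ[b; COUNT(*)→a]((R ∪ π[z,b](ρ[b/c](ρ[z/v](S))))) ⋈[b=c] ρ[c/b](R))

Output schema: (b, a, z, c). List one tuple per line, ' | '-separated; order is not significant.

Stepwise |·|:
  R → 3
  S → 6
  ρ[z/v](S) → 6
  ρ[b/c](ρ[z/v](S)) → 6
  π[z,b](ρ[b/c](ρ[z/v](S))) → 6
  (R ∪ π[z,b](ρ[b/c](ρ[z/v](S)))) → 9
  γ[b; COUNT(*)→a]((R ∪ π[z,b](ρ[b/c](ρ[z/v](S))))) → 6
  R → 3
  ρ[c/b](R) → 3
  (γ[b; COUNT(*)→a]((R ∪ π[z,b](ρ[b/c](ρ[z/v](S))))) ⋈[b=c] ρ[c/b](R)) → 3

== RESULT ==
b | a | z | c
3 | 2 | s | 3
6 | 3 | s | 6
7 | 1 | s | 7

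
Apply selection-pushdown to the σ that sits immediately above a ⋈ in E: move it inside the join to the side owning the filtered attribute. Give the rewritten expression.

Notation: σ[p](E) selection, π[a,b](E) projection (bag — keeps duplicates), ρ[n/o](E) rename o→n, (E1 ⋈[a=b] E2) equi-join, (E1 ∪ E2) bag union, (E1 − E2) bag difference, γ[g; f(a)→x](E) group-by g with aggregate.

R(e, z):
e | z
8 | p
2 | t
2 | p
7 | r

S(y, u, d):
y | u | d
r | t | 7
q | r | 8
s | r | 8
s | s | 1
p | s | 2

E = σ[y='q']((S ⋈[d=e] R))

σ filters on y, owned by the left side.
E' = (σ[y='q'](S) ⋈[d=e] R)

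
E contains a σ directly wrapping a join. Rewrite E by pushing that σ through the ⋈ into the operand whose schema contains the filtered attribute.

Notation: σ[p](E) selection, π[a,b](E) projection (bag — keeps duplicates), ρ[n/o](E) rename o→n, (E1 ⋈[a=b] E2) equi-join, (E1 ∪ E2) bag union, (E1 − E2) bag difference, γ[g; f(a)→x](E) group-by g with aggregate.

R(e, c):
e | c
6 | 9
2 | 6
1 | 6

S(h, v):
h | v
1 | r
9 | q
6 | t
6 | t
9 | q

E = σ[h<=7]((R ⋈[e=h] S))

σ filters on h, owned by the right side.
E' = (R ⋈[e=h] σ[h<=7](S))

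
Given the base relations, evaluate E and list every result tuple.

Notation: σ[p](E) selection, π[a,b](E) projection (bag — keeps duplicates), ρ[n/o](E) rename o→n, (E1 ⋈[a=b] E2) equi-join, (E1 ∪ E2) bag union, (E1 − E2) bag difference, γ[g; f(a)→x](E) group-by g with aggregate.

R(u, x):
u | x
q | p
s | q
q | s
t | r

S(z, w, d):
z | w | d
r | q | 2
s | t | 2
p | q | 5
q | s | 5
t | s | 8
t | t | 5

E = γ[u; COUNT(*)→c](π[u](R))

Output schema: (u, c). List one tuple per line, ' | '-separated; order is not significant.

Stepwise |·|:
  R → 4
  π[u](R) → 4
  γ[u; COUNT(*)→c](π[u](R)) → 3

== RESULT ==
u | c
q | 2
s | 1
t | 1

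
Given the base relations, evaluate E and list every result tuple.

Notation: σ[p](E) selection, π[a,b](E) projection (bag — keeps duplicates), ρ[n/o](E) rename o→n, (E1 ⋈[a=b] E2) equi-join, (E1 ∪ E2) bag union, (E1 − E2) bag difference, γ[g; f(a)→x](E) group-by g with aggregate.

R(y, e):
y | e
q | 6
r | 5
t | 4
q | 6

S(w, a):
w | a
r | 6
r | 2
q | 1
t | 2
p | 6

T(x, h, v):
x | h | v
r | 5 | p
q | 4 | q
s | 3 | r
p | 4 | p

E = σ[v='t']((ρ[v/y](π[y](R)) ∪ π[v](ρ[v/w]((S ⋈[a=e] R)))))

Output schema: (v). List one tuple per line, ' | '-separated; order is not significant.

Row counts bottom-up:
  R → 4
  π[y](R) → 4
  ρ[v/y](π[y](R)) → 4
  S → 5
  R → 4
  (S ⋈[a=e] R) → 4
  ρ[v/w]((S ⋈[a=e] R)) → 4
  π[v](ρ[v/w]((S ⋈[a=e] R))) → 4
  (ρ[v/y](π[y](R)) ∪ π[v](ρ[v/w]((S ⋈[a=e] R)))) → 8
  σ[v='t']((ρ[v/y](π[y](R)) ∪ π[v](ρ[v/w]((S ⋈[a=e] R))))) → 1

== RESULT ==
v
t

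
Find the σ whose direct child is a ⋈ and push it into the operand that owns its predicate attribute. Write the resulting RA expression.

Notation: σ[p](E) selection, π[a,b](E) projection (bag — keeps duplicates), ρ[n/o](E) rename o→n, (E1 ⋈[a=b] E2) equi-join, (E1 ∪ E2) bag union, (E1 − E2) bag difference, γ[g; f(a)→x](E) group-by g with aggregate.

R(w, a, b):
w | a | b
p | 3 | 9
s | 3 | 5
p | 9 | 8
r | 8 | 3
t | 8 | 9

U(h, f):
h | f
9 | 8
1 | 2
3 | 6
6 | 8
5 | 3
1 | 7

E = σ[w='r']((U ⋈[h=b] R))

σ filters on w, owned by the right side.
E' = (U ⋈[h=b] σ[w='r'](R))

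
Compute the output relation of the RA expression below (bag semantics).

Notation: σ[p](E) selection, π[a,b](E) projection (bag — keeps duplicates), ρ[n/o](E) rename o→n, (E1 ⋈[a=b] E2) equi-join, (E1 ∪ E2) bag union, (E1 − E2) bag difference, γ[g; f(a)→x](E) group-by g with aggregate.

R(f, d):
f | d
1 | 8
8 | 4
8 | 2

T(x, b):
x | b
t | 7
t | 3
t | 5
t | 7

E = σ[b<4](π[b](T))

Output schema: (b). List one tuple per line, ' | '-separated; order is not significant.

Stepwise |·|:
  T → 4
  π[b](T) → 4
  σ[b<4](π[b](T)) → 1

== RESULT ==
b
3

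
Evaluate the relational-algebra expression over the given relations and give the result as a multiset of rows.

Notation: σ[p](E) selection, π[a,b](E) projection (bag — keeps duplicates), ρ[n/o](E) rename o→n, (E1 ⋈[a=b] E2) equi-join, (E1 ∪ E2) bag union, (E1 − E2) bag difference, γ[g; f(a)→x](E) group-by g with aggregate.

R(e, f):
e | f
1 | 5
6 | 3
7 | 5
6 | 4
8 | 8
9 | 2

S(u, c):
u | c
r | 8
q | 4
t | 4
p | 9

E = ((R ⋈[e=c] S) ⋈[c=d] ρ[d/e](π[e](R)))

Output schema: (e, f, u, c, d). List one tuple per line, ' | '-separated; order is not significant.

Subexpression sizes:
  R → 6
  S → 4
  (R ⋈[e=c] S) → 2
  R → 6
  π[e](R) → 6
  ρ[d/e](π[e](R)) → 6
  ((R ⋈[e=c] S) ⋈[c=d] ρ[d/e](π[e](R))) → 2

== RESULT ==
e | f | u | c | d
8 | 8 | r | 8 | 8
9 | 2 | p | 9 | 9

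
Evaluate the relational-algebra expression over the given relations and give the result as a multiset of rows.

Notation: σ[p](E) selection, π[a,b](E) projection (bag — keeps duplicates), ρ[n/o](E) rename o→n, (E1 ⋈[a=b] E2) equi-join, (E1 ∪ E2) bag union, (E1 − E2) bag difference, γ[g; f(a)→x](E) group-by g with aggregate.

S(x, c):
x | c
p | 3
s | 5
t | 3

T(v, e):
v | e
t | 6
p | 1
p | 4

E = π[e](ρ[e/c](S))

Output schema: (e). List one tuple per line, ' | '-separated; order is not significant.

Row counts bottom-up:
  S → 3
  ρ[e/c](S) → 3
  π[e](ρ[e/c](S)) → 3

== RESULT ==
e
3
3
5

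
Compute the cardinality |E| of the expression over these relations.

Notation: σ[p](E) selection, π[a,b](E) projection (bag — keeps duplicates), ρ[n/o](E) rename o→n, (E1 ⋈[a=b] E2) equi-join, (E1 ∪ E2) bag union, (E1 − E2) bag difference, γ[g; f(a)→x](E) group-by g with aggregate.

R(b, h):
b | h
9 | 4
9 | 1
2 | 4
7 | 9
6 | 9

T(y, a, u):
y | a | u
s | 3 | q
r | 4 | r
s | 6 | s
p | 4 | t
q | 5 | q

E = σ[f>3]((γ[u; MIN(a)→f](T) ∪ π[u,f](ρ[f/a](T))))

Stepwise |·|:
  T → 5
  γ[u; MIN(a)→f](T) → 4
  T → 5
  ρ[f/a](T) → 5
  π[u,f](ρ[f/a](T)) → 5
  (γ[u; MIN(a)→f](T) ∪ π[u,f](ρ[f/a](T))) → 9
  σ[f>3]((γ[u; MIN(a)→f](T) ∪ π[u,f](ρ[f/a](T)))) → 7

|E| = 7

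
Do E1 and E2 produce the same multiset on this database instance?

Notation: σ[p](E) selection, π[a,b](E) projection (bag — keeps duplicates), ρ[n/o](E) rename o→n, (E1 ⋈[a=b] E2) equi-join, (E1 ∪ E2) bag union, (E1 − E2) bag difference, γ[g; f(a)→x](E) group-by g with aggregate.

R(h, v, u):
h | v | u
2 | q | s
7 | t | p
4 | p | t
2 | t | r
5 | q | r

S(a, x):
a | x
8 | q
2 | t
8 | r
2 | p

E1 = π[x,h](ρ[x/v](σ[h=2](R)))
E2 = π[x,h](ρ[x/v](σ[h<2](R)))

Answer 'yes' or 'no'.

E1 stepwise |·|:
  R → 5
  σ[h=2](R) → 2
  ρ[x/v](σ[h=2](R)) → 2
  π[x,h](ρ[x/v](σ[h=2](R))) → 2
E2 stepwise |·|:
  R → 5
  σ[h<2](R) → 0
  ρ[x/v](σ[h<2](R)) → 0
  π[x,h](ρ[x/v](σ[h<2](R))) → 0

E1 result:
x | h
q | 2
t | 2
E2 result:
x | h
(0 rows)
Witness: ('t', 2) appears 1× in E1 but 0× in E2.

no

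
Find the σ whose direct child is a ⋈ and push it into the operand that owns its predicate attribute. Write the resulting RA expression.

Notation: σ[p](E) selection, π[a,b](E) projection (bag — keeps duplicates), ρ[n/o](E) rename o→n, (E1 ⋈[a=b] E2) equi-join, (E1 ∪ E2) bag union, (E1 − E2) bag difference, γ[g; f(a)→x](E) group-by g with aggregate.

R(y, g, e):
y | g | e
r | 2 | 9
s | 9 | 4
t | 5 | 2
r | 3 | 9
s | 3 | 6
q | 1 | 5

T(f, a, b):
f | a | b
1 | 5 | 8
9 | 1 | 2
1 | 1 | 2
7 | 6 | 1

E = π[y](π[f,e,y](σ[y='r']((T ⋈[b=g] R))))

σ filters on y, owned by the right side.
E' = π[y](π[f,e,y]((T ⋈[b=g] σ[y='r'](R))))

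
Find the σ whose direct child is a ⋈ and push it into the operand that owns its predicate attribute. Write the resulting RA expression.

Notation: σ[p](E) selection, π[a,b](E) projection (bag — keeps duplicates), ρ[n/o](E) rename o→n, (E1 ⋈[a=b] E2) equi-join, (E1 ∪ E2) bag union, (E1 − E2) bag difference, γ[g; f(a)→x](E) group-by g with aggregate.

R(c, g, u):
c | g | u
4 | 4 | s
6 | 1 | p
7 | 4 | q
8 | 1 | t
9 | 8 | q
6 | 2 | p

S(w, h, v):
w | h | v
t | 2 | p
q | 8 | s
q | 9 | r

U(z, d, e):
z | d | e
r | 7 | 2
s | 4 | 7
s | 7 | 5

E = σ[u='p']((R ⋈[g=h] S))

σ filters on u, owned by the left side.
E' = (σ[u='p'](R) ⋈[g=h] S)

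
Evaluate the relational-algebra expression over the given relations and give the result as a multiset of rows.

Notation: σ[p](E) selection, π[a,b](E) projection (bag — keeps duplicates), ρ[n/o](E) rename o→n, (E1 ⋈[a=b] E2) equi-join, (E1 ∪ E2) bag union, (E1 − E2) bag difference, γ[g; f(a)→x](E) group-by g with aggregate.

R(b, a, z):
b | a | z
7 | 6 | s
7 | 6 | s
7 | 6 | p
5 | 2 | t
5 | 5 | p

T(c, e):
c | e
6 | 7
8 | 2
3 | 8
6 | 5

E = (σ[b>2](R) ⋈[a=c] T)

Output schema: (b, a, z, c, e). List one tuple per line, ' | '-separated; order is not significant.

Stepwise |·|:
  R → 5
  σ[b>2](R) → 5
  T → 4
  (σ[b>2](R) ⋈[a=c] T) → 6

== RESULT ==
b | a | z | c | e
7 | 6 | p | 6 | 5
7 | 6 | p | 6 | 7
7 | 6 | s | 6 | 5
7 | 6 | s | 6 | 5
7 | 6 | s | 6 | 7
7 | 6 | s | 6 | 7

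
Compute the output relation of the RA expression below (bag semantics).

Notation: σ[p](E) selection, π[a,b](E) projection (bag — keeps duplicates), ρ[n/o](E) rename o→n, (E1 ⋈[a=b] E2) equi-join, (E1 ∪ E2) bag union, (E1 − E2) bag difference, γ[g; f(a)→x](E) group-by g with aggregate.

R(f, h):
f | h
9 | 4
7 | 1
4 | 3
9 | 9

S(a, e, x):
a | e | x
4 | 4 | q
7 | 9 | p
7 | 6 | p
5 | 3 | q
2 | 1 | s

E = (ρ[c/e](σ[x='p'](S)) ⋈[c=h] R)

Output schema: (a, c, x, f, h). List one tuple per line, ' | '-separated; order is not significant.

Row counts bottom-up:
  S → 5
  σ[x='p'](S) → 2
  ρ[c/e](σ[x='p'](S)) → 2
  R → 4
  (ρ[c/e](σ[x='p'](S)) ⋈[c=h] R) → 1

== RESULT ==
a | c | x | f | h
7 | 9 | p | 9 | 9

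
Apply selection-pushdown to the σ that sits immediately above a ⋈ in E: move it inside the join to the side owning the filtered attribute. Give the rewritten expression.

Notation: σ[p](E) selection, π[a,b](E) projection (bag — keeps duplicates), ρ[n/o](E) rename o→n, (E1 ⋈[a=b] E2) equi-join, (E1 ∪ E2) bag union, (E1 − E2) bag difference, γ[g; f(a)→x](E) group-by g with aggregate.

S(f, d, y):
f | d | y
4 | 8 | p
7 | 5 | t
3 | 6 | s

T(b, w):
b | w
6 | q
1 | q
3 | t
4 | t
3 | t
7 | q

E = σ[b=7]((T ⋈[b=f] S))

σ filters on b, owned by the left side.
E' = (σ[b=7](T) ⋈[b=f] S)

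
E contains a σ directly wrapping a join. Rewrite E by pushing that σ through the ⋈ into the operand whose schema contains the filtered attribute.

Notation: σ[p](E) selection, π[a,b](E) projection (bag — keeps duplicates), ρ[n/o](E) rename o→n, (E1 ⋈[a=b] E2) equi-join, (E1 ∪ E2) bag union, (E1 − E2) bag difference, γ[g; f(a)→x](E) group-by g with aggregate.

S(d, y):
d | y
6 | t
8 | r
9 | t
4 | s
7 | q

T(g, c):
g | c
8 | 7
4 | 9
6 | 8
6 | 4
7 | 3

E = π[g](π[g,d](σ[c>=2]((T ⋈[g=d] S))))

σ filters on c, owned by the left side.
E' = π[g](π[g,d]((σ[c>=2](T) ⋈[g=d] S)))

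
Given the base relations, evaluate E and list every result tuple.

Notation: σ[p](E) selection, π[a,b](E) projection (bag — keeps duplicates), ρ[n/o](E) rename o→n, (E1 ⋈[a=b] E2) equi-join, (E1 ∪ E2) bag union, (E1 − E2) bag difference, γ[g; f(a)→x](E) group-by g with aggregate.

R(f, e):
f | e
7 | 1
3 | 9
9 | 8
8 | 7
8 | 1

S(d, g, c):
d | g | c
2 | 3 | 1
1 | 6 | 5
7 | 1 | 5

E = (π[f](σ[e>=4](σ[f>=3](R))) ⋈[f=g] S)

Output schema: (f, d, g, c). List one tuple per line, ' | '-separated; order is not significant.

Subexpression sizes:
  R → 5
  σ[f>=3](R) → 5
  σ[e>=4](σ[f>=3](R)) → 3
  π[f](σ[e>=4](σ[f>=3](R))) → 3
  S → 3
  (π[f](σ[e>=4](σ[f>=3](R))) ⋈[f=g] S) → 1

== RESULT ==
f | d | g | c
3 | 2 | 3 | 1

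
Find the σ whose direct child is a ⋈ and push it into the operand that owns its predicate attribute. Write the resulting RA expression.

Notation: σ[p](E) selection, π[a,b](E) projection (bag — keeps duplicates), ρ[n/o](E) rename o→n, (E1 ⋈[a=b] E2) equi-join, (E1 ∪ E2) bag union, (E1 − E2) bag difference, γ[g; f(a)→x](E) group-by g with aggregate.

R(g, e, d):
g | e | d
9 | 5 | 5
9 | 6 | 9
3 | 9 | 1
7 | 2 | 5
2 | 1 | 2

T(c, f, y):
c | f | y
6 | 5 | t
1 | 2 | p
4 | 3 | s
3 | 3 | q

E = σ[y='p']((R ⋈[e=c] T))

σ filters on y, owned by the right side.
E' = (R ⋈[e=c] σ[y='p'](T))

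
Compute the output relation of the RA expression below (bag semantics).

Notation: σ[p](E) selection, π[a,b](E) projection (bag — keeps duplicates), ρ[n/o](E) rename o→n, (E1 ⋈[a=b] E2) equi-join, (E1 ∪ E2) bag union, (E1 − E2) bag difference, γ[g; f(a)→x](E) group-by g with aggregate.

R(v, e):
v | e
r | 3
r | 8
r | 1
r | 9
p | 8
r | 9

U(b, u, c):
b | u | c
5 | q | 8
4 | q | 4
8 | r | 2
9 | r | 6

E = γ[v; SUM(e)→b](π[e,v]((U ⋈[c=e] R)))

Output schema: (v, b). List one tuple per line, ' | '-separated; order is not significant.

Per-node cardinality:
  U → 4
  R → 6
  (U ⋈[c=e] R) → 2
  π[e,v]((U ⋈[c=e] R)) → 2
  γ[v; SUM(e)→b](π[e,v]((U ⋈[c=e] R))) → 2

== RESULT ==
v | b
p | 8
r | 8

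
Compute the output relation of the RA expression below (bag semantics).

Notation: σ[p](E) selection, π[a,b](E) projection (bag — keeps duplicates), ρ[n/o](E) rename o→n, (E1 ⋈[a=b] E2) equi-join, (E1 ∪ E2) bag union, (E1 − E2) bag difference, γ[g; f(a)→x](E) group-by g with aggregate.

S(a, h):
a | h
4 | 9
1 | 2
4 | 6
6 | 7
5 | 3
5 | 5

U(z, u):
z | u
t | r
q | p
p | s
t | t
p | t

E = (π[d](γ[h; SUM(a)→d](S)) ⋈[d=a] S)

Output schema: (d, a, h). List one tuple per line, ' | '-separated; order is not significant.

Stepwise |·|:
  S → 6
  γ[h; SUM(a)→d](S) → 6
  π[d](γ[h; SUM(a)→d](S)) → 6
  S → 6
  (π[d](γ[h; SUM(a)→d](S)) ⋈[d=a] S) → 10

== RESULT ==
d | a | h
1 | 1 | 2
4 | 4 | 6
4 | 4 | 6
4 | 4 | 9
4 | 4 | 9
5 | 5 | 3
5 | 5 | 3
5 | 5 | 5
5 | 5 | 5
6 | 6 | 7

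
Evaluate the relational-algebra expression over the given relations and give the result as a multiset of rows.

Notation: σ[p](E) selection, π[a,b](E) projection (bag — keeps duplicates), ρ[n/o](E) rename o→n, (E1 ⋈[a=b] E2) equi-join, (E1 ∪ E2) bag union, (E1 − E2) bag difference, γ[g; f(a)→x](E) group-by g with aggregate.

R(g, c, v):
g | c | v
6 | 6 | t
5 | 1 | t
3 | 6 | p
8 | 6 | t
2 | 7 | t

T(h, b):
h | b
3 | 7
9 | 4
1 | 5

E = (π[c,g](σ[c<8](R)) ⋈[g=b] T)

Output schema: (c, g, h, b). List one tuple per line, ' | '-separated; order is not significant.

Subexpression sizes:
  R → 5
  σ[c<8](R) → 5
  π[c,g](σ[c<8](R)) → 5
  T → 3
  (π[c,g](σ[c<8](R)) ⋈[g=b] T) → 1

== RESULT ==
c | g | h | b
1 | 5 | 1 | 5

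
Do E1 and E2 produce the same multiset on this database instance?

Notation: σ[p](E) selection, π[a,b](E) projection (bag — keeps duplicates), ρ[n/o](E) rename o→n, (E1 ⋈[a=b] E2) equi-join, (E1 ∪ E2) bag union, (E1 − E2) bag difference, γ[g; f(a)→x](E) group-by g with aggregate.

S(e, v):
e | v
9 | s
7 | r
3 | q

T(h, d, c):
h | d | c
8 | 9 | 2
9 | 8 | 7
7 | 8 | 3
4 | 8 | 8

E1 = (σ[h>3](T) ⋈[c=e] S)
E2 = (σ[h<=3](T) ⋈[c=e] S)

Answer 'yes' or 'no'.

E1 row counts bottom-up:
  T → 4
  σ[h>3](T) → 4
  S → 3
  (σ[h>3](T) ⋈[c=e] S) → 2
E2 row counts bottom-up:
  T → 4
  σ[h<=3](T) → 0
  S → 3
  (σ[h<=3](T) ⋈[c=e] S) → 0

E1 result:
h | d | c | e | v
7 | 8 | 3 | 3 | q
9 | 8 | 7 | 7 | r
E2 result:
h | d | c | e | v
(0 rows)
Witness: (7, 8, 3, 3, 'q') appears 1× in E1 but 0× in E2.

no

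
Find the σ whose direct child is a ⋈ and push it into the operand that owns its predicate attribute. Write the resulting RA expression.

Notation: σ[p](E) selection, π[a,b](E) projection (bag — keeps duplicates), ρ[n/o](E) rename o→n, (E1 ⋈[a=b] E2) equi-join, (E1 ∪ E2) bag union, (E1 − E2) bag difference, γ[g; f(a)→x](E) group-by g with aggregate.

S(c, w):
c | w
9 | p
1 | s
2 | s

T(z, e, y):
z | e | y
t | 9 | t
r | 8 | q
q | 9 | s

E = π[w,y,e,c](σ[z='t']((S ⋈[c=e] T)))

σ filters on z, owned by the right side.
E' = π[w,y,e,c]((S ⋈[c=e] σ[z='t'](T)))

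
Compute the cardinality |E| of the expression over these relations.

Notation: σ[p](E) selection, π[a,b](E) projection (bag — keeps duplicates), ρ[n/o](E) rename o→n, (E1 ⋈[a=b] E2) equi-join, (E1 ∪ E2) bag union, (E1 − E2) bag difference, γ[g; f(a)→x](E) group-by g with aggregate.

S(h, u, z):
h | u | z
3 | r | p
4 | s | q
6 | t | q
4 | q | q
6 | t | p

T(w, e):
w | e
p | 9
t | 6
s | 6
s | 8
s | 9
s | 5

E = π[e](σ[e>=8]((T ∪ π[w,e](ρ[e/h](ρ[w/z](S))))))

Stepwise |·|:
  T → 6
  S → 5
  ρ[w/z](S) → 5
  ρ[e/h](ρ[w/z](S)) → 5
  π[w,e](ρ[e/h](ρ[w/z](S))) → 5
  (T ∪ π[w,e](ρ[e/h](ρ[w/z](S)))) → 11
  σ[e>=8]((T ∪ π[w,e](ρ[e/h](ρ[w/z](S))))) → 3
  π[e](σ[e>=8]((T ∪ π[w,e](ρ[e/h](ρ[w/z](S)))))) → 3

|E| = 3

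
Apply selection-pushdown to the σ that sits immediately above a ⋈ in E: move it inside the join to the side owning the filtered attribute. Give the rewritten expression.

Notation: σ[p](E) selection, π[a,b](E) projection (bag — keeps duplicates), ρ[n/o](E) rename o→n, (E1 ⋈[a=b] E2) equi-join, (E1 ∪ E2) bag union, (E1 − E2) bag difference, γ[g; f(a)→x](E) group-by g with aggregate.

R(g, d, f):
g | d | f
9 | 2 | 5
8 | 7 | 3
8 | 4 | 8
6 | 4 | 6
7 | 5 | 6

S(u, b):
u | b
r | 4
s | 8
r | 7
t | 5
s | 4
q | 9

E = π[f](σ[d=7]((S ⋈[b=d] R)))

σ filters on d, owned by the right side.
E' = π[f]((S ⋈[b=d] σ[d=7](R)))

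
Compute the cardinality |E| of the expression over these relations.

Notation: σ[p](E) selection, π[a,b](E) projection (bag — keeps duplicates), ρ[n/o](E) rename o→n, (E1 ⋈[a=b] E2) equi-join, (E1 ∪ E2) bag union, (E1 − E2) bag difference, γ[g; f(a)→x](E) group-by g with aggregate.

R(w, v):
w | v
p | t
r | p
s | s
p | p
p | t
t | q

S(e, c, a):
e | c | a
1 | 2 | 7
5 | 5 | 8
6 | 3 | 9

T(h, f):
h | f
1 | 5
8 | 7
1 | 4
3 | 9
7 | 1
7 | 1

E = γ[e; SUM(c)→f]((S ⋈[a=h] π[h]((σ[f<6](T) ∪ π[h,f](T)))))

Per-node cardinality:
  S → 3
  T → 6
  σ[f<6](T) → 4
  T → 6
  π[h,f](T) → 6
  (σ[f<6](T) ∪ π[h,f](T)) → 10
  π[h]((σ[f<6](T) ∪ π[h,f](T))) → 10
  (S ⋈[a=h] π[h]((σ[f<6](T) ∪ π[h,f](T)))) → 5
  γ[e; SUM(c)→f]((S ⋈[a=h] π[h]((σ[f<6](T) ∪ π[h,f](T))))) → 2

|E| = 2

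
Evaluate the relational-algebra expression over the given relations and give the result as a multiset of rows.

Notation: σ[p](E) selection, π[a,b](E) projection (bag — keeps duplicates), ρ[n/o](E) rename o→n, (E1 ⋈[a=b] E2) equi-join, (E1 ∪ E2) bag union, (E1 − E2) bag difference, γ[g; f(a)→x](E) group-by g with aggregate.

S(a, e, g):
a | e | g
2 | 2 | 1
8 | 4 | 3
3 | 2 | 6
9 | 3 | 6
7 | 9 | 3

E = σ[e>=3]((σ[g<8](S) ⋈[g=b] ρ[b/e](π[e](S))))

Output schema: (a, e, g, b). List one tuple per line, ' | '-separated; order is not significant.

Subexpression sizes:
  S → 5
  σ[g<8](S) → 5
  S → 5
  π[e](S) → 5
  ρ[b/e](π[e](S)) → 5
  (σ[g<8](S) ⋈[g=b] ρ[b/e](π[e](S))) → 2
  σ[e>=3]((σ[g<8](S) ⋈[g=b] ρ[b/e](π[e](S)))) → 2

== RESULT ==
a | e | g | b
7 | 9 | 3 | 3
8 | 4 | 3 | 3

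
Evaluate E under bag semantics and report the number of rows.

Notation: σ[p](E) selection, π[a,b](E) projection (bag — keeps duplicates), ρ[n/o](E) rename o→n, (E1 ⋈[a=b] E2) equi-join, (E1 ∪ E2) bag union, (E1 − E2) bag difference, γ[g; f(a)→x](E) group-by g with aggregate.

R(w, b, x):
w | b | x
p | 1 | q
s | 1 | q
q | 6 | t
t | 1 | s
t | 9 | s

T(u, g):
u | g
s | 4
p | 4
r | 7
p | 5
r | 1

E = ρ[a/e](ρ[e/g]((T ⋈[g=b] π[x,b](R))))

Per-node cardinality:
  T → 5
  R → 5
  π[x,b](R) → 5
  (T ⋈[g=b] π[x,b](R)) → 3
  ρ[e/g]((T ⋈[g=b] π[x,b](R))) → 3
  ρ[a/e](ρ[e/g]((T ⋈[g=b] π[x,b](R)))) → 3

|E| = 3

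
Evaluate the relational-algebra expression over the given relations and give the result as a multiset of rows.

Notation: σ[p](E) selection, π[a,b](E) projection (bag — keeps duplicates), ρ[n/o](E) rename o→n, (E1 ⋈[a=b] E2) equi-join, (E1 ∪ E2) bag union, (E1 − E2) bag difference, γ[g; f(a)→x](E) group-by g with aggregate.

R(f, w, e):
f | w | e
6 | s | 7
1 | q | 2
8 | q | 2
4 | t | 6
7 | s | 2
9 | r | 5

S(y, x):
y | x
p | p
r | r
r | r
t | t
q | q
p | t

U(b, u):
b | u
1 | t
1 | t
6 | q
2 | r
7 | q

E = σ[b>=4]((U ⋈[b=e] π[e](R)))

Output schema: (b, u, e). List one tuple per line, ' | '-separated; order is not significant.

Subexpression sizes:
  U → 5
  R → 6
  π[e](R) → 6
  (U ⋈[b=e] π[e](R)) → 5
  σ[b>=4]((U ⋈[b=e] π[e](R))) → 2

== RESULT ==
b | u | e
6 | q | 6
7 | q | 7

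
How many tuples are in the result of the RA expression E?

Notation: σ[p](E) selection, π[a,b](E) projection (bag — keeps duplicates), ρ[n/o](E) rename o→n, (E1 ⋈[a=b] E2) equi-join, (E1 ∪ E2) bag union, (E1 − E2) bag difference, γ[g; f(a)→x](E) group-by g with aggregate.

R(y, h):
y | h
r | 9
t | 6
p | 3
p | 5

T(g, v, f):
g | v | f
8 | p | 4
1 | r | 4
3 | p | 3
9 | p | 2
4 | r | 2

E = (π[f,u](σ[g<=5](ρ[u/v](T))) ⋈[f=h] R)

Stepwise |·|:
  T → 5
  ρ[u/v](T) → 5
  σ[g<=5](ρ[u/v](T)) → 3
  π[f,u](σ[g<=5](ρ[u/v](T))) → 3
  R → 4
  (π[f,u](σ[g<=5](ρ[u/v](T))) ⋈[f=h] R) → 1

|E| = 1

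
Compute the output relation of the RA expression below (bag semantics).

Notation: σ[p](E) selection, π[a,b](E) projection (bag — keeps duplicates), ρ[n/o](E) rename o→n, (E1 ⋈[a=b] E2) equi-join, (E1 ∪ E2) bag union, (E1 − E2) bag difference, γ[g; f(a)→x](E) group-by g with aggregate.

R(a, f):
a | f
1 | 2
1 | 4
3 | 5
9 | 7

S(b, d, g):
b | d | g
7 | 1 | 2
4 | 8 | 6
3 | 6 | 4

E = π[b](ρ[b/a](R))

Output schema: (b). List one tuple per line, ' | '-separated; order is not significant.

Per-node cardinality:
  R → 4
  ρ[b/a](R) → 4
  π[b](ρ[b/a](R)) → 4

== RESULT ==
b
1
1
3
9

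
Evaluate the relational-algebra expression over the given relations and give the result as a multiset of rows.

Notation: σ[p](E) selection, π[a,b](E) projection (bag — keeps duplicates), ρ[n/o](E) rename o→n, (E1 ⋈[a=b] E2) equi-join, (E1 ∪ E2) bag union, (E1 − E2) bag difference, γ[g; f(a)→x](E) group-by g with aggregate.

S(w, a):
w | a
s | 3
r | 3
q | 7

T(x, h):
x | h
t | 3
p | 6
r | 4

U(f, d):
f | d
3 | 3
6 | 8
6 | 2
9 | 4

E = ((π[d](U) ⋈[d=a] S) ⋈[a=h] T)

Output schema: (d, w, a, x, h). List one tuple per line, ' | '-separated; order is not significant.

Row counts bottom-up:
  U → 4
  π[d](U) → 4
  S → 3
  (π[d](U) ⋈[d=a] S) → 2
  T → 3
  ((π[d](U) ⋈[d=a] S) ⋈[a=h] T) → 2

== RESULT ==
d | w | a | x | h
3 | r | 3 | t | 3
3 | s | 3 | t | 3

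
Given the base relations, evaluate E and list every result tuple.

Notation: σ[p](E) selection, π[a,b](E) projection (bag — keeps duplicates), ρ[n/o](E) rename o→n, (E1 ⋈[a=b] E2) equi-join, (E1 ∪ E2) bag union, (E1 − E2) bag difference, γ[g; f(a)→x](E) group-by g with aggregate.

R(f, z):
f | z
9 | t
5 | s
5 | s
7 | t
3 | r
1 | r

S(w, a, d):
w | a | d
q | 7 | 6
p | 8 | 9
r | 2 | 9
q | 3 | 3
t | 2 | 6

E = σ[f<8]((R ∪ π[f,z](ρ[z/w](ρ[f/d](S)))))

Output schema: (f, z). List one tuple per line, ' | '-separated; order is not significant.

Stepwise |·|:
  R → 6
  S → 5
  ρ[f/d](S) → 5
  ρ[z/w](ρ[f/d](S)) → 5
  π[f,z](ρ[z/w](ρ[f/d](S))) → 5
  (R ∪ π[f,z](ρ[z/w](ρ[f/d](S)))) → 11
  σ[f<8]((R ∪ π[f,z](ρ[z/w](ρ[f/d](S))))) → 8

== RESULT ==
f | z
1 | r
3 | q
3 | r
5 | s
5 | s
6 | q
6 | t
7 | t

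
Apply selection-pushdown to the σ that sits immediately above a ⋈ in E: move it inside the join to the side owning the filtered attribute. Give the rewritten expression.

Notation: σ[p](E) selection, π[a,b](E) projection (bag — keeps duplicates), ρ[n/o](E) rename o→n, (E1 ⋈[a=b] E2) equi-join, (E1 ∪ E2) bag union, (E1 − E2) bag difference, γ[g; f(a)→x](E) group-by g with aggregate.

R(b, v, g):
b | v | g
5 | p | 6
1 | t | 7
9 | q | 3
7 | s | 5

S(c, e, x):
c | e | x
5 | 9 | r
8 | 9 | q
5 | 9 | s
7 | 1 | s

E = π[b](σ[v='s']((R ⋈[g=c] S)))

σ filters on v, owned by the left side.
E' = π[b]((σ[v='s'](R) ⋈[g=c] S))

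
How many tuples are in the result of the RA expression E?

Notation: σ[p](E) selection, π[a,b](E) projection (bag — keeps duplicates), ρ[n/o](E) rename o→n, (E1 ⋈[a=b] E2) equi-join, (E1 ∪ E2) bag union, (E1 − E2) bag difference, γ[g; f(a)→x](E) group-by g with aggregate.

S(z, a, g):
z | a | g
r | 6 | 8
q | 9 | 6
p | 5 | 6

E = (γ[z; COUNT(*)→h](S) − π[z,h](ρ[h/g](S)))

Per-node cardinality:
  S → 3
  γ[z; COUNT(*)→h](S) → 3
  S → 3
  ρ[h/g](S) → 3
  π[z,h](ρ[h/g](S)) → 3
  (γ[z; COUNT(*)→h](S) − π[z,h](ρ[h/g](S))) → 3

|E| = 3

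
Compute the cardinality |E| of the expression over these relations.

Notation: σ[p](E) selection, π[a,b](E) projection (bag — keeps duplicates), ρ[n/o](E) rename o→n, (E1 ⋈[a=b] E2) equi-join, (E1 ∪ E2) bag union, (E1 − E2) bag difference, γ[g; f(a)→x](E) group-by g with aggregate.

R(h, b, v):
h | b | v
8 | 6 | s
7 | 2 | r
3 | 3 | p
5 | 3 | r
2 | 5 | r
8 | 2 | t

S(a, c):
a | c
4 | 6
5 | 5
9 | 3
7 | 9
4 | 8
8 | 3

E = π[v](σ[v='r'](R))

Subexpression sizes:
  R → 6
  σ[v='r'](R) → 3
  π[v](σ[v='r'](R)) → 3

|E| = 3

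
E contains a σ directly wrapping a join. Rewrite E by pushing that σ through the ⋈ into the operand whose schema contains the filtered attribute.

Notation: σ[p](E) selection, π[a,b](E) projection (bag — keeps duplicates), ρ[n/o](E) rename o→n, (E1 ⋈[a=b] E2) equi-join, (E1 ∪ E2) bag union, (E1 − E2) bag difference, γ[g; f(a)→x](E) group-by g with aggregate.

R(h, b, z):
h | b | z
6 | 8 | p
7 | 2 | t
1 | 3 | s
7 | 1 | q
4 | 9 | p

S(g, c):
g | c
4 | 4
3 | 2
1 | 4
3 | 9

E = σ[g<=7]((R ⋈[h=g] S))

σ filters on g, owned by the right side.
E' = (R ⋈[h=g] σ[g<=7](S))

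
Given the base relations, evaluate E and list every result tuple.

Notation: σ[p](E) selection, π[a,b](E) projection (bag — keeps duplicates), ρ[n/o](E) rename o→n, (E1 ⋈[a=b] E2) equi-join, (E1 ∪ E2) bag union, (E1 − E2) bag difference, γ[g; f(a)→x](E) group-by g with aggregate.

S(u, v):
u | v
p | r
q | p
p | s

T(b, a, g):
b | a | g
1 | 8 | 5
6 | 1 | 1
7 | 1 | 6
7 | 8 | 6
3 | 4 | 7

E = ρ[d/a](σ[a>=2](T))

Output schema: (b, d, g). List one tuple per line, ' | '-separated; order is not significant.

Subexpression sizes:
  T → 5
  σ[a>=2](T) → 3
  ρ[d/a](σ[a>=2](T)) → 3

== RESULT ==
b | d | g
1 | 8 | 5
3 | 4 | 7
7 | 8 | 6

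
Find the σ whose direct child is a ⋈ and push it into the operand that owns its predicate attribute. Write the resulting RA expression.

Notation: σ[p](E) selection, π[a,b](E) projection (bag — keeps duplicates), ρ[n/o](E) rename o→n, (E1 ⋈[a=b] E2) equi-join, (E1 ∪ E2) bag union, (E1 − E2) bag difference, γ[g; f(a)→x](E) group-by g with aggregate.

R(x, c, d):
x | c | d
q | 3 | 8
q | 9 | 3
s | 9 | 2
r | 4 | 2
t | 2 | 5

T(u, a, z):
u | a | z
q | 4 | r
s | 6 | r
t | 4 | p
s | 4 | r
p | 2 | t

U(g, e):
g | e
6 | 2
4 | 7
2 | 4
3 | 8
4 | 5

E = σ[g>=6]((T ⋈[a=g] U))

σ filters on g, owned by the right side.
E' = (T ⋈[a=g] σ[g>=6](U))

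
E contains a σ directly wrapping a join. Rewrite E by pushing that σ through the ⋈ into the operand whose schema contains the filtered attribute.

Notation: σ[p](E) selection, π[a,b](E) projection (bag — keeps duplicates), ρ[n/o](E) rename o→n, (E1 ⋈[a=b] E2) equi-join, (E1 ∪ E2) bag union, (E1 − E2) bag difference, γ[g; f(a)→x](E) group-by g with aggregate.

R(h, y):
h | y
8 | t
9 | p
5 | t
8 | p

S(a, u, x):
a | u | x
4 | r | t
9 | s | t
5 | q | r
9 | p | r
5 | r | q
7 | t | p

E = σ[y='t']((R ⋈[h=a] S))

σ filters on y, owned by the left side.
E' = (σ[y='t'](R) ⋈[h=a] S)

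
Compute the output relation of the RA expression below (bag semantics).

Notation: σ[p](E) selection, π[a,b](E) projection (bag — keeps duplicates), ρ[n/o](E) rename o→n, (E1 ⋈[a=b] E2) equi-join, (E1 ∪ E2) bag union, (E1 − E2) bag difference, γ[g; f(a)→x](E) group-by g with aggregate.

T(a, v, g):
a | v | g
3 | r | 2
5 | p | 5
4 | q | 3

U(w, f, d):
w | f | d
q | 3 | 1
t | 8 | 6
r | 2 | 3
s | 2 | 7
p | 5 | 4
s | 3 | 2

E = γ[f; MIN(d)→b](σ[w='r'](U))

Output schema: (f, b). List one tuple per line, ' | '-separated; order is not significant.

Subexpression sizes:
  U → 6
  σ[w='r'](U) → 1
  γ[f; MIN(d)→b](σ[w='r'](U)) → 1

== RESULT ==
f | b
2 | 3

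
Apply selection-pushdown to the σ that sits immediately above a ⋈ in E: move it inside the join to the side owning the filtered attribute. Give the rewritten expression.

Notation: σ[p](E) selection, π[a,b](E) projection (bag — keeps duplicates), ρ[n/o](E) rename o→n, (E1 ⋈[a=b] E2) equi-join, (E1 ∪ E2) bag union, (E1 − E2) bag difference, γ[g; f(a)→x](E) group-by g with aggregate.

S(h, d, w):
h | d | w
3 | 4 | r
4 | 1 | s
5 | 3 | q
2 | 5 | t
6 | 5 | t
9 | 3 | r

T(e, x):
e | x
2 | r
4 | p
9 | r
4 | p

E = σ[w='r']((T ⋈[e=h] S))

σ filters on w, owned by the right side.
E' = (T ⋈[e=h] σ[w='r'](S))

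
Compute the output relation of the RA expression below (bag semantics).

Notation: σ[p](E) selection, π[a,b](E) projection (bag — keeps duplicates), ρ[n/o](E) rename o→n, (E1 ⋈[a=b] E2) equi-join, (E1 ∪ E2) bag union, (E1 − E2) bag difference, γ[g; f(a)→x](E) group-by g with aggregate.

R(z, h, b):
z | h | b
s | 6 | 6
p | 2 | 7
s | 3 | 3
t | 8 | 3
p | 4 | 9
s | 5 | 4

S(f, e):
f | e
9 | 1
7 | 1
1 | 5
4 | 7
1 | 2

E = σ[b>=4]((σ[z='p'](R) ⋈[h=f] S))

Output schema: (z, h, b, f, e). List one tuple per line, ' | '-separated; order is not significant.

Per-node cardinality:
  R → 6
  σ[z='p'](R) → 2
  S → 5
  (σ[z='p'](R) ⋈[h=f] S) → 1
  σ[b>=4]((σ[z='p'](R) ⋈[h=f] S)) → 1

== RESULT ==
z | h | b | f | e
p | 4 | 9 | 4 | 7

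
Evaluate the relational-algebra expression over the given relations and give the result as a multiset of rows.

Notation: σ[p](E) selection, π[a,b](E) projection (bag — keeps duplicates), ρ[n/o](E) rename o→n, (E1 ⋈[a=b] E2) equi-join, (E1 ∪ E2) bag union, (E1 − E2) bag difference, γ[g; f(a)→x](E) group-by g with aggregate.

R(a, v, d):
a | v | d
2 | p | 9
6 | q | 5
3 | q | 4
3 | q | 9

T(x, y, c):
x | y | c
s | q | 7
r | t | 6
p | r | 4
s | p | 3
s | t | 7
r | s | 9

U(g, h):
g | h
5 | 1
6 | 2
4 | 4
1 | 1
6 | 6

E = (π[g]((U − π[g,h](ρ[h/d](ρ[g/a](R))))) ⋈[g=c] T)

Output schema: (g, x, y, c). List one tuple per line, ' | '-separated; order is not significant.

Subexpression sizes:
  U → 5
  R → 4
  ρ[g/a](R) → 4
  ρ[h/d](ρ[g/a](R)) → 4
  π[g,h](ρ[h/d](ρ[g/a](R))) → 4
  (U − π[g,h](ρ[h/d](ρ[g/a](R)))) → 5
  π[g]((U − π[g,h](ρ[h/d](ρ[g/a](R))))) → 5
  T → 6
  (π[g]((U − π[g,h](ρ[h/d](ρ[g/a](R))))) ⋈[g=c] T) → 3

== RESULT ==
g | x | y | c
4 | p | r | 4
6 | r | t | 6
6 | r | t | 6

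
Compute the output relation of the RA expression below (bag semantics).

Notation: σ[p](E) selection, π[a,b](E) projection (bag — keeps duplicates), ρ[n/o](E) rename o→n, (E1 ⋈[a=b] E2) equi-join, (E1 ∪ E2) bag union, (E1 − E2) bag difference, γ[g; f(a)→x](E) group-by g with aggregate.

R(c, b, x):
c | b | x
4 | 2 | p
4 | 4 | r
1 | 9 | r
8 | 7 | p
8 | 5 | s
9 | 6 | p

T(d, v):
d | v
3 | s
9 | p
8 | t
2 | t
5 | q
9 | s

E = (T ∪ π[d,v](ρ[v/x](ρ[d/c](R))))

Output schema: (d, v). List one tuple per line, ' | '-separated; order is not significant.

Row counts bottom-up:
  T → 6
  R → 6
  ρ[d/c](R) → 6
  ρ[v/x](ρ[d/c](R)) → 6
  π[d,v](ρ[v/x](ρ[d/c](R))) → 6
  (T ∪ π[d,v](ρ[v/x](ρ[d/c](R)))) → 12

== RESULT ==
d | v
1 | r
2 | t
3 | s
4 | p
4 | r
5 | q
8 | p
8 | s
8 | t
9 | p
9 | p
9 | s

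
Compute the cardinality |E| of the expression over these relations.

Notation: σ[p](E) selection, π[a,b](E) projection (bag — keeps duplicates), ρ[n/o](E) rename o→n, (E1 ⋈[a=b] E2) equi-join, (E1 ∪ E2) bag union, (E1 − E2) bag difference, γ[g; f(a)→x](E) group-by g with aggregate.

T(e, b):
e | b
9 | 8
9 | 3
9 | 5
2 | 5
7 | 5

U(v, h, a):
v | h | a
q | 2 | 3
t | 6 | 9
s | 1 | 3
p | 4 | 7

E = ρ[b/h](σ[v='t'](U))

Per-node cardinality:
  U → 4
  σ[v='t'](U) → 1
  ρ[b/h](σ[v='t'](U)) → 1

|E| = 1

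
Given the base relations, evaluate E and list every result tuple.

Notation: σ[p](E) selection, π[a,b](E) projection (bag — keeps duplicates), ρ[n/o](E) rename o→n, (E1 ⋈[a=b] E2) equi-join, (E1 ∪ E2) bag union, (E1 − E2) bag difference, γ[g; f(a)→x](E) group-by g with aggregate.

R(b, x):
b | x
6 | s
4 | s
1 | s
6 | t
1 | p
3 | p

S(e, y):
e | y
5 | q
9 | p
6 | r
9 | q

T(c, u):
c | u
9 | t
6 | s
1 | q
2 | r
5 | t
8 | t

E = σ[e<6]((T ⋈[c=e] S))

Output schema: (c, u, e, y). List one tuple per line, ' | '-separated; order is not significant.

Row counts bottom-up:
  T → 6
  S → 4
  (T ⋈[c=e] S) → 4
  σ[e<6]((T ⋈[c=e] S)) → 1

== RESULT ==
c | u | e | y
5 | t | 5 | q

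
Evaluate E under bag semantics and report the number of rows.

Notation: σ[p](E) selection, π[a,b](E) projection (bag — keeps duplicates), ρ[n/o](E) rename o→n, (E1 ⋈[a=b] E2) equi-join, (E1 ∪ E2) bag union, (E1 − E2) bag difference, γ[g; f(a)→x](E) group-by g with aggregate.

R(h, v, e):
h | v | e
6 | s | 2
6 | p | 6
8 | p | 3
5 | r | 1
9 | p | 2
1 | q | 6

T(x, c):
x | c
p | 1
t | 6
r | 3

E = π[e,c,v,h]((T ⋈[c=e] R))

Per-node cardinality:
  T → 3
  R → 6
  (T ⋈[c=e] R) → 4
  π[e,c,v,h]((T ⋈[c=e] R)) → 4

|E| = 4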